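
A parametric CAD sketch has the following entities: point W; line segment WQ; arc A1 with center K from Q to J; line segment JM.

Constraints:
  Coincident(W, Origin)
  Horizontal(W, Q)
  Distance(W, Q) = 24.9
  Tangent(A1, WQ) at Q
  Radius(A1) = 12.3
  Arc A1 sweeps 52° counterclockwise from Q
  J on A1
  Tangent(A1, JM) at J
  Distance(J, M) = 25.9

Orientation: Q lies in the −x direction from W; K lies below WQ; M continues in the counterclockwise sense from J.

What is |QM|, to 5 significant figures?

35.905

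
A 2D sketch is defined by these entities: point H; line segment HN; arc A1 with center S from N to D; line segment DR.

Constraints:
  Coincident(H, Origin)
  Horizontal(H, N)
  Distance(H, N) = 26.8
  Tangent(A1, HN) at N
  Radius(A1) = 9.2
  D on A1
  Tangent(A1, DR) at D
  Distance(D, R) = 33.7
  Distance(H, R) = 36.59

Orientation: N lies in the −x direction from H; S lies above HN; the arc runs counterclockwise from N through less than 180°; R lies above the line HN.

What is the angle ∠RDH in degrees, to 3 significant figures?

82.7°

Checks: |HN| = 26.80 ✓; |SN| = 9.200 ✓; |SD| = 9.200 ✓; ∠(SD, DR) = 90.00° ✓; |DR| = 33.70 ✓; |HR| = 36.59 ✓.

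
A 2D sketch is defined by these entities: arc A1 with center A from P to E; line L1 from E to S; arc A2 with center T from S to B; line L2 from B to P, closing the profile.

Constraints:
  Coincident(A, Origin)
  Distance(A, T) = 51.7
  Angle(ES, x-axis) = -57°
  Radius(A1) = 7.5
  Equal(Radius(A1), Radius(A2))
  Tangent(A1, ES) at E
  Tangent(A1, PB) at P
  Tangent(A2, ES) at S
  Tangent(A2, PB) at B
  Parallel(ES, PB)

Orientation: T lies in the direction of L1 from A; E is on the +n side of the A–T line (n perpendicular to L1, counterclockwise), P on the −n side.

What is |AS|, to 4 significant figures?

52.24

Tangency of A1 to both parallel lines with radius 7.5 puts E and P at A ± 7.5·n: E = (6.290, 4.085), P = (-6.290, -4.085). Equal radii place S and B the same way about T: S = T + 7.5·n = (34.45, -39.27), B = T − 7.5·n = (21.87, -47.44). Then |AS| = |S − A| = 52.24.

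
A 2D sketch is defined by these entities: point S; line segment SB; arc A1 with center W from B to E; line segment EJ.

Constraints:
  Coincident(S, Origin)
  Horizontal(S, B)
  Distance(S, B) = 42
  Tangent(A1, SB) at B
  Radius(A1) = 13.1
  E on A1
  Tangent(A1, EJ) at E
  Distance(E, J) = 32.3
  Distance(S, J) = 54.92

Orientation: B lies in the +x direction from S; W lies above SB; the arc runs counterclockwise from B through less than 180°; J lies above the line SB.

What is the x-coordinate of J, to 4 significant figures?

30.17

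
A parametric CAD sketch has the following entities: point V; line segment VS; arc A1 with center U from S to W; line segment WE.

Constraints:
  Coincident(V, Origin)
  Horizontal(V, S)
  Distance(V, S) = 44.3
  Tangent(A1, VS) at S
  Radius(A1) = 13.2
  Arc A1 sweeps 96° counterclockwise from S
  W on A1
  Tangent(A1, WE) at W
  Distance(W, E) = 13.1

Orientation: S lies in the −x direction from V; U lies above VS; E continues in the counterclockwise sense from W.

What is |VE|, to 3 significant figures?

42.7

V is at the origin; V and S share the same y with |VS| = 44.3 and S on the −x side, so S = (-44.3, 0.00). Since A1 is tangent to VS there, US ⟂ VS, so U = S + (0, 13.2) = (-44.3, 13.2). On A1, S sits at bearing -90° from U; a 96° counterclockwise sweep puts W at bearing 6°, so W = U + 13.2·(cos 6°, sin 6°) = (-31.2, 14.6). A1 meets WE tangentially, so UW is at right angles to WE, so WE runs along (−sin 6°, cos 6°); with |WE| = 13.1, E = (-32.5, 27.6). Then |VE| = |E − V| = 42.7.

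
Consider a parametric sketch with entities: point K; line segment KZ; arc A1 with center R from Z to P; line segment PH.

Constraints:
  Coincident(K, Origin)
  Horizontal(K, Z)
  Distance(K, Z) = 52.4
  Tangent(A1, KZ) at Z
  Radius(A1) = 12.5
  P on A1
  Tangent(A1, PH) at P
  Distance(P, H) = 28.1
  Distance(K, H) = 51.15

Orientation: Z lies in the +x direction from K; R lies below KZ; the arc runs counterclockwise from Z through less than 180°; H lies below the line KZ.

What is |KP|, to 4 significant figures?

41.38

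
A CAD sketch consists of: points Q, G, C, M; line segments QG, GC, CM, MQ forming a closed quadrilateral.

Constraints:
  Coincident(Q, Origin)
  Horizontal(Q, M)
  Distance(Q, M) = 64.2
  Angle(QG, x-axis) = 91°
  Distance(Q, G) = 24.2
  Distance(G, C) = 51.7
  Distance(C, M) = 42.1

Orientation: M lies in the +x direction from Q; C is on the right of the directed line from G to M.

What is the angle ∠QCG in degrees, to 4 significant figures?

21.93°

Checks: Q = (0.00, 0.00) ✓; |GC| = 51.70 ✓; |CM| = 42.10 ✓.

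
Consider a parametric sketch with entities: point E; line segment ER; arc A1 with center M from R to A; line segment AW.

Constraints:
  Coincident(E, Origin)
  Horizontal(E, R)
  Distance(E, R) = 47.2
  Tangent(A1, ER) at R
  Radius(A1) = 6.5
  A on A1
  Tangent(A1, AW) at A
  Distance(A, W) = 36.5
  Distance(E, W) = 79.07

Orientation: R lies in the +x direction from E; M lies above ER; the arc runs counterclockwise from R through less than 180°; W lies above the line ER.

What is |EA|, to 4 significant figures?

52.95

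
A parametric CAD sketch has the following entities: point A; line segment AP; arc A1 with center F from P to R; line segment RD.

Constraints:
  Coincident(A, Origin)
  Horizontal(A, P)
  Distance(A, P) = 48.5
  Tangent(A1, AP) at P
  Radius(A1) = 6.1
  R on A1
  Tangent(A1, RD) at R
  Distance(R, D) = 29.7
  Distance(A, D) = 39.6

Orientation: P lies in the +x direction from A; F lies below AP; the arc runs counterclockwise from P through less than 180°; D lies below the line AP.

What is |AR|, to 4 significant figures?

43.40

A is at the origin; A and P share the same y with |AP| = 48.5 and P on the +x side, so P = (48.50, 0.000). The tangent condition forces FP to be normal to AP, so F = P + (0, -6.1) = (48.50, -6.100). Since FR ⟂ RD (tangency), |FD| = √(6.1² + 29.7²) = 30.32 regardless of where R sits on A1. So D lies on both circle(A, 39.6) and circle(F, 30.32); the below-AP intersection is D = (27.77, -28.23). R is the foot of the tangent from D: R = (43.30, -2.911).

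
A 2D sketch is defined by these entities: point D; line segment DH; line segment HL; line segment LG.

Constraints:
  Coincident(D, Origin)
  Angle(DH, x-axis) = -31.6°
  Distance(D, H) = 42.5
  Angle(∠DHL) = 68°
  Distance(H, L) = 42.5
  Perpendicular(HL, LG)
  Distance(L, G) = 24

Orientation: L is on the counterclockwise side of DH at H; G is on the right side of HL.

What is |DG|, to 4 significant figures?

68.75

D is at the origin; DH runs at -31.6° with length 42.5, so H = 42.5·(cos -31.6°, sin -31.6°) = (36.20, -22.27). ∠DHL = 68.0°, so HL runs at -31.6° + (180° − 68.0°) = 80.40° from the x-axis; with |HL| = 42.5, L = H + 42.5·(cos 80.40°, sin 80.40°) = (43.29, 19.64). HL ⟂ LG; with |LG| = 24.0 on the right of HL, G = L + 24.0·(0.9860, -0.1668) = (66.95, 15.63). Then |DG| = |G − D| = 68.75.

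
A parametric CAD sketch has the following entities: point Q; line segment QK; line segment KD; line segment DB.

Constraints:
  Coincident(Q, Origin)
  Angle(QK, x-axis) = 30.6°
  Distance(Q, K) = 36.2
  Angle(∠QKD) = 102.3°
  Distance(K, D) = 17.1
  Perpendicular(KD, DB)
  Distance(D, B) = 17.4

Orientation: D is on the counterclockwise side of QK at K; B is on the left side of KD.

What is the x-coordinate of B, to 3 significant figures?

9.27

Q is at the origin; QK runs at 30.6° with length 36.2, so K = 36.2·(cos 30.6°, sin 30.6°) = (31.2, 18.4). ∠QKD = 102.3°, so KD runs at 30.6° + (180° − 102.3°) = 108° from the x-axis; with |KD| = 17.1, D = K + 17.1·(cos 108°, sin 108°) = (25.8, 34.7). KD ⟂ DB; with |DB| = 17.4 on the left of KD, B = D + 17.4·(-0.949, -0.314) = (9.27, 29.2). So B.x = 9.27.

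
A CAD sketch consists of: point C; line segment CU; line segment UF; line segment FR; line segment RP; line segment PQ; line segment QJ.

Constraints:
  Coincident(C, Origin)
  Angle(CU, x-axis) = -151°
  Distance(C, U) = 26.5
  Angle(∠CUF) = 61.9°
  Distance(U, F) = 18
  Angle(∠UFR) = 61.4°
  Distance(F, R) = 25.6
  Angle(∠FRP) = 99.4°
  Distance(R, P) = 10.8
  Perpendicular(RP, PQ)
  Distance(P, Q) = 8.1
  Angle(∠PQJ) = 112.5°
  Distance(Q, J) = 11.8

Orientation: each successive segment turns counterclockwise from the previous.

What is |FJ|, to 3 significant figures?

13.3

C is at the origin; CU runs at -151.0° with length 26.5, so U = (-23.2, -12.8). ∠CUF = 61.9° gives UF at -32.9° from the x-axis; with |UF| = 18.0, F = (-8.06, -22.6). ∠UFR = 61.4° gives FR at 85.7° from the x-axis; with |FR| = 25.6, R = (-6.14, 2.90). ∠FRP = 99.4° gives RP at 166° from the x-axis; with |RP| = 10.8, P = (-16.6, 5.46). RP ⟂ PQ, so PQ runs at -104°; with |PQ| = 8.1, Q = (-18.6, -2.41). ∠PQJ = 112.5° gives QJ at -36.2° from the x-axis; with |QJ| = 11.8, J = (-9.03, -9.38). Then |FJ| = |J − F| = 13.3.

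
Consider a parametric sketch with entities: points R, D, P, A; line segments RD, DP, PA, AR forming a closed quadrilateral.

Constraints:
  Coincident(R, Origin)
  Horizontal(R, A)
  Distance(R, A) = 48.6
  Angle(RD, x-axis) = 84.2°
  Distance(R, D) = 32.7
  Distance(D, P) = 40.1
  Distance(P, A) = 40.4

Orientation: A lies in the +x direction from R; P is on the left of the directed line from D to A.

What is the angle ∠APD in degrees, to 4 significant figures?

87.70°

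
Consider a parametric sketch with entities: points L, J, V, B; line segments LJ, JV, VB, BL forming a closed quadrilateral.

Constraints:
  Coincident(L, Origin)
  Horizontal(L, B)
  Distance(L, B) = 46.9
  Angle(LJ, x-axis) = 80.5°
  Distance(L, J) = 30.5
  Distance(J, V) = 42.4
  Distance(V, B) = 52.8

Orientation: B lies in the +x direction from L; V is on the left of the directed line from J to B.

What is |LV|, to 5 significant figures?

66.616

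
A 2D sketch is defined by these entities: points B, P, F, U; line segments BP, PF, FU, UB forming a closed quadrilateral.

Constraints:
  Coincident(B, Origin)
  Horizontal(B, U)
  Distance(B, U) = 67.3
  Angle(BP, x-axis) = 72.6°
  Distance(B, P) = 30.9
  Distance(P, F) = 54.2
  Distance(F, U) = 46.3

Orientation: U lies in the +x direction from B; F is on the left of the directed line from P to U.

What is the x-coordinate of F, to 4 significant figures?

60.91

Checks: |PF| = 54.20 ✓; |FU| = 46.30 ✓.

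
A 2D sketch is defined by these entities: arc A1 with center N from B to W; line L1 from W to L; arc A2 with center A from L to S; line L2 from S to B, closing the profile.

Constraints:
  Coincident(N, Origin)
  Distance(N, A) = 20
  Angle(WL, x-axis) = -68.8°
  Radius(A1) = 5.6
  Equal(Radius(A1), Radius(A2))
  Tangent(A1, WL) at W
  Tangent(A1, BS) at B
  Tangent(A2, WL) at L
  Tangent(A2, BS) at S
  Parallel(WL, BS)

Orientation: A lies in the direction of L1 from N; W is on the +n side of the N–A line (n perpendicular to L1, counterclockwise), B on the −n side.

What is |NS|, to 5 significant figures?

20.769

Tangency of A1 to both parallel lines with radius 5.6 puts W and B at N ± 5.6·n: W = (5.2210, 2.0251), B = (-5.2210, -2.0251). Equal radii place L and S the same way about A: L = A + 5.6·n = (12.454, -16.621), S = A − 5.6·n = (2.0115, -20.672). Then |NS| = |S − N| = 20.769.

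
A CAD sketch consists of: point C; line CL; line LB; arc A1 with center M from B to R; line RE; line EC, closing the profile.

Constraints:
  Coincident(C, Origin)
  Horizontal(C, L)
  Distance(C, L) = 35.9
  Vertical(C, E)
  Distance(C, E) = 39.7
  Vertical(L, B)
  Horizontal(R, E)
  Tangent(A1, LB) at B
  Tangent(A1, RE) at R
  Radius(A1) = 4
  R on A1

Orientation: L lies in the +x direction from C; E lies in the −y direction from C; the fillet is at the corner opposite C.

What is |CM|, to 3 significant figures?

47.9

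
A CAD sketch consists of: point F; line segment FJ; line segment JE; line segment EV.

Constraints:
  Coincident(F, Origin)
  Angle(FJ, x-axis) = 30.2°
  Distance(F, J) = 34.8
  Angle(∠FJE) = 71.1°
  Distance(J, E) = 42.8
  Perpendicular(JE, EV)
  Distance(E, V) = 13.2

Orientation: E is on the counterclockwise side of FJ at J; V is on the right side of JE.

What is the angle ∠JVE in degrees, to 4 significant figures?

72.86°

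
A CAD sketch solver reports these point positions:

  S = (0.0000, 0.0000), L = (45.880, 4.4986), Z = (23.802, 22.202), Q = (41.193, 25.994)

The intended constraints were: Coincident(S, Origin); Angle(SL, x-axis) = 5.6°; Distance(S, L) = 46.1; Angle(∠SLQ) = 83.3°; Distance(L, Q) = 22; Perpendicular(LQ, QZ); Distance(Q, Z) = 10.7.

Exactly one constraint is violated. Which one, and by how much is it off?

Distance(Q, Z) = 10.7 — off by 7.10.

S = (0.00, 0.00) ✓; SL at 5.600° ✓; |SL| = 46.10 ✓; ∠SLQ = 83.30° ✓; |LQ| = 22.00 ✓; ∠(LQ, QZ) = 90.00° ✓; |QZ| = 17.80 ✗.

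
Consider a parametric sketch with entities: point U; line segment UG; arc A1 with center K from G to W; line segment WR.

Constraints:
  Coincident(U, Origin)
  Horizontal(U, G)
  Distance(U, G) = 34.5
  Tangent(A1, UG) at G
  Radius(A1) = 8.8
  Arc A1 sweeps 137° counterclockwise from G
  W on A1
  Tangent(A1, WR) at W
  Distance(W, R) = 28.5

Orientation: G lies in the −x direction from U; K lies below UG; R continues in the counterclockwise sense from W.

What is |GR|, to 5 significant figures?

37.716

U is at the origin; UG is horizontal with |UG| = 34.5 and G on the −x side, so G = (-34.500, 0.0000). The tangent condition forces KG to be normal to UG, so K = G + (0, -8.8) = (-34.500, -8.8000). On A1, G sits at bearing 90° from K; a 137° counterclockwise sweep puts W at bearing 227°, so W = K + 8.8·(cos 227°, sin 227°) = (-40.502, -15.236). Tangency of A1 to WR means the radius KW is perpendicular to WR, so WR runs along (−sin 227°, cos 227°); with |WR| = 28.5, R = (-19.658, -34.673). Then |GR| = |R − G| = 37.716.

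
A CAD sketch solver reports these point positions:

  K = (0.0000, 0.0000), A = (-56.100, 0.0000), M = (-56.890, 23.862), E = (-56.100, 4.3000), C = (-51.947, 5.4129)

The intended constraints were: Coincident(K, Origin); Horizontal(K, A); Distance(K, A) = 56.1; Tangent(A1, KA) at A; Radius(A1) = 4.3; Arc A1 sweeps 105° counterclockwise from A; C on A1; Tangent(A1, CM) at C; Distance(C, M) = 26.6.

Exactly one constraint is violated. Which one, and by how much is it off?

Distance(C, M) = 26.6 — off by 7.50.

K = (0.00, 0.00) ✓; K.y = 0.00, A.y = 0.00 ✓; |KA| = 56.10 ✓; ∠(EA, AK) = 90.00° ✓; |EA| = 4.300 ✓; bearing(E→C) − bearing(E→A) = 105.0° ✓; |EC| = 4.300 ✓; ∠(EC, CM) = 90.00° ✓; |CM| = 19.10 ✗.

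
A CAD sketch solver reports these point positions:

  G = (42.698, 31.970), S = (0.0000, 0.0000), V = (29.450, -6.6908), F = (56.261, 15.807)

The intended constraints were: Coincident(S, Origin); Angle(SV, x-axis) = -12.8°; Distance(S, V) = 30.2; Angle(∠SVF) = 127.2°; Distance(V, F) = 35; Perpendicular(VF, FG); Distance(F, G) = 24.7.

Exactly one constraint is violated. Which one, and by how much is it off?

Distance(F, G) = 24.7 — off by 3.60.

S = (0.00, 0.00) ✓; SV at -12.80° ✓; |SV| = 30.20 ✓; ∠SVF = 127.2° ✓; |VF| = 35.00 ✓; ∠(VF, FG) = 90.00° ✓; |FG| = 21.10 ✗.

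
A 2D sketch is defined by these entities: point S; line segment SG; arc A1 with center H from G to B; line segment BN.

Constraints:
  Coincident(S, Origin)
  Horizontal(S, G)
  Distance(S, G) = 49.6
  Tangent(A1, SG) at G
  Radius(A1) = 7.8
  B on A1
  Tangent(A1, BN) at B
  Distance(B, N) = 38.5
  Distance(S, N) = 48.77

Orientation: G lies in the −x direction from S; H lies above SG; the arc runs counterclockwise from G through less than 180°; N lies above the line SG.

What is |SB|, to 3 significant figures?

42.7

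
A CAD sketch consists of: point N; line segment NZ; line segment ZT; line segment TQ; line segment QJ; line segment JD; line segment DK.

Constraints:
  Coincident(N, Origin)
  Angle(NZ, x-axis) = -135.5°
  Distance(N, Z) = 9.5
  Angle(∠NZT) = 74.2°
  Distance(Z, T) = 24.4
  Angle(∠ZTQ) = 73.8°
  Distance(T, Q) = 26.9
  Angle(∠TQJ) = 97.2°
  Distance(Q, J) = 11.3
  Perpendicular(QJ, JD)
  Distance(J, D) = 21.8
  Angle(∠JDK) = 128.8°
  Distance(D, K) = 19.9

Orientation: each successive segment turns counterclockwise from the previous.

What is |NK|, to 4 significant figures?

28.98

N is at the origin; NZ runs at -135.5° with length 9.5, so Z = (-6.776, -6.659). ∠NZT = 74.2° gives ZT at -29.70° from the x-axis; with |ZT| = 24.4, T = (14.42, -18.75). ∠ZTQ = 73.8° gives TQ at 76.50° from the x-axis; with |TQ| = 26.9, Q = (20.70, 7.409). ∠TQJ = 97.2° gives QJ at 159.3° from the x-axis; with |QJ| = 11.3, J = (10.13, 11.40). QJ is perpendicular to JD, so JD runs at -110.7°; with |JD| = 21.8, D = (2.422, -8.989). ∠JDK = 128.8° gives DK at -59.50° from the x-axis; with |DK| = 19.9, K = (12.52, -26.14). Then |NK| = |K − N| = 28.98.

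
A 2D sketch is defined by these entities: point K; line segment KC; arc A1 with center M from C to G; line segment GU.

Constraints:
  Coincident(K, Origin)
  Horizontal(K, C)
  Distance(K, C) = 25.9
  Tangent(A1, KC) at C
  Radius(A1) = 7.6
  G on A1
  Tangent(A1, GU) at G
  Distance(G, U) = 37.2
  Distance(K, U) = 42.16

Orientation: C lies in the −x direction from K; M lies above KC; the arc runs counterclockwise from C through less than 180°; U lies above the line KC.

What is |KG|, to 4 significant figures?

19.39

Checks: |MG| = 7.600 ✓; ∠(MG, GU) = 90.00° ✓; |GU| = 37.20 ✓; |KU| = 42.16 ✓.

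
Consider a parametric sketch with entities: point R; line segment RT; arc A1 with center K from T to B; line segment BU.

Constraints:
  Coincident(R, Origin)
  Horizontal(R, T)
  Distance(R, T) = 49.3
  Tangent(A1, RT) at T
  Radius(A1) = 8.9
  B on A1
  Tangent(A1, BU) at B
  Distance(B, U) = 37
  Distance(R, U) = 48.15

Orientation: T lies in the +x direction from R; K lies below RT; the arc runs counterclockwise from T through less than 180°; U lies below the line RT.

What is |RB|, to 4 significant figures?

41.43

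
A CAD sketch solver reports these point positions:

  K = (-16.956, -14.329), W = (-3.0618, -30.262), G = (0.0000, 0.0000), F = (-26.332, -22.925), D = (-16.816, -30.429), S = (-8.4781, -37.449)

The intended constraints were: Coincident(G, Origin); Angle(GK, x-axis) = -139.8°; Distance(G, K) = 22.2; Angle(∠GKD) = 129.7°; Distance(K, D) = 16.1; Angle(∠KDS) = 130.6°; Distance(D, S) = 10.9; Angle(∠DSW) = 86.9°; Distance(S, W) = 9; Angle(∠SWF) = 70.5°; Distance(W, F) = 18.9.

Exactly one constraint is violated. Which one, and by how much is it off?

Distance(W, F) = 18.9 — off by 5.50.

G = (0.00, 0.00) ✓; GK at -139.8° ✓; |GK| = 22.20 ✓; ∠GKD = 129.7° ✓; |KD| = 16.10 ✓; ∠KDS = 130.6° ✓; |DS| = 10.90 ✓; ∠DSW = 86.91° ✓; |SW| = 8.999 ✓; ∠SWF = 70.50° ✓; |WF| = 24.40 ✗.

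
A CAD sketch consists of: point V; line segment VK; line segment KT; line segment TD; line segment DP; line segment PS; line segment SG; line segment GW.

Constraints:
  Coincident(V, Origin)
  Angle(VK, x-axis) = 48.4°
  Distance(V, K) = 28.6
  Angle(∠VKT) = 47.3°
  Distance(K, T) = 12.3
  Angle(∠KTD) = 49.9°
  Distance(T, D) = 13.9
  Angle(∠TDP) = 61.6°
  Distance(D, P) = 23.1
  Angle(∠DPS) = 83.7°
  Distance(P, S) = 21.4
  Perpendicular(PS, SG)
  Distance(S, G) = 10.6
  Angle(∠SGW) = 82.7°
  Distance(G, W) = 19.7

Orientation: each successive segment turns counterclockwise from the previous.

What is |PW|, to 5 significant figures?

8.3076

V is at the origin; VK runs at 48.4° with length 28.6, so K = (18.988, 21.387). ∠VKT = 47.3° gives KT at -178.90° from the x-axis; with |KT| = 12.3, T = (6.6906, 21.151). ∠KTD = 49.9° gives TD at -48.800° from the x-axis; with |TD| = 13.9, D = (15.846, 10.692). ∠TDP = 61.6° gives DP at 69.600° from the x-axis; with |DP| = 23.1, P = (23.898, 32.344). ∠DPS = 83.7° gives PS at 165.90° from the x-axis; with |PS| = 21.4, S = (3.1431, 37.557). The perpendicularity gives SG at right angles to PS, so SG runs at -104.10°; with |SG| = 10.6, G = (0.56077, 27.276). ∠SGW = 82.7° gives GW at -6.8000° from the x-axis; with |GW| = 19.7, W = (20.122, 24.944). Then |PW| = |W − P| = 8.3076.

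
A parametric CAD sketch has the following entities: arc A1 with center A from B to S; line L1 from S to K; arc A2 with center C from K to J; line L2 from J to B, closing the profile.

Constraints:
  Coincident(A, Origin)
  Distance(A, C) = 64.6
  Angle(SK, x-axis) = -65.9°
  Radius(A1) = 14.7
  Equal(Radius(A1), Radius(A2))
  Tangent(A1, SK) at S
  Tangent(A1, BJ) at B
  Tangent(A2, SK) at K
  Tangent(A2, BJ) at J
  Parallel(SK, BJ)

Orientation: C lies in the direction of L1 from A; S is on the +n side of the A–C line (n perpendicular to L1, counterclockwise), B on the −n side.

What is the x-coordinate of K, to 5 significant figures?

39.797

The slot axis is L1's direction at -65.9°, so u = (cos -65.9°, sin -65.9°) = (0.40833, -0.91283) and n = (−sin -65.9°, cos -65.9°) = (0.91283, 0.40833). A is at the origin and C lies 64.6 along u from A, so C = 64.6·u = (26.378, -58.969). Tangency of A1 to both parallel lines with radius 14.7 puts S and B at A ± 14.7·n: S = (13.419, 6.0025), B = (-13.419, -6.0025). Equal radii place K and J the same way about C: K = C + 14.7·n = (39.797, -52.967), J = C − 14.7·n = (12.959, -64.972). So K.x = 39.797.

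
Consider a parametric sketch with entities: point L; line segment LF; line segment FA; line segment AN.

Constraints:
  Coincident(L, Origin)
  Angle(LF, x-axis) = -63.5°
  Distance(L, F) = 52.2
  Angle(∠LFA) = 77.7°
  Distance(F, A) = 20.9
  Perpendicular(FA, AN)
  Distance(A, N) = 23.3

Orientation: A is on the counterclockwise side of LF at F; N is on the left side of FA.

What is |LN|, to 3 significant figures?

29.4

∠LFA = 77.7°, so FA runs at -63.5° + (180° − 77.7°) = 38.8° from the x-axis; with |FA| = 20.9, A = F + 20.9·(cos 38.8°, sin 38.8°) = (39.6, -33.6). The perpendicularity gives AN at right angles to FA; with |AN| = 23.3 on the left of FA, N = A + 23.3·(-0.627, 0.779) = (25.0, -15.5). Then |LN| = |N − L| = 29.4.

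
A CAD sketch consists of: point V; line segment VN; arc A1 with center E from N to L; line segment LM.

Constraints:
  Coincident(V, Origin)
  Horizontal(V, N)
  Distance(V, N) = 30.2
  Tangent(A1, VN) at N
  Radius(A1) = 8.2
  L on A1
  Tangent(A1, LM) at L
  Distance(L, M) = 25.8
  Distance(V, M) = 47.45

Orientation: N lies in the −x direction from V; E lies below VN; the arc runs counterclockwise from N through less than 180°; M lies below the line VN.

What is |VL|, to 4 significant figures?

39.49

V is at the origin; V and N share the same y with |VN| = 30.2 and N on the −x side, so N = (-30.20, 0.000). Since A1 is tangent to VN there, EN ⟂ VN, so E = N + (0, -8.2) = (-30.20, -8.200). Since EL ⟂ LM (tangency), |EM| = √(8.2² + 25.8²) = 27.07 regardless of where L sits on A1. So M lies on both circle(V, 47.45) and circle(E, 27.07); the below-VN intersection is M = (-31.79, -35.22). L is the foot of the tangent from M: L = (-38.15, -10.22).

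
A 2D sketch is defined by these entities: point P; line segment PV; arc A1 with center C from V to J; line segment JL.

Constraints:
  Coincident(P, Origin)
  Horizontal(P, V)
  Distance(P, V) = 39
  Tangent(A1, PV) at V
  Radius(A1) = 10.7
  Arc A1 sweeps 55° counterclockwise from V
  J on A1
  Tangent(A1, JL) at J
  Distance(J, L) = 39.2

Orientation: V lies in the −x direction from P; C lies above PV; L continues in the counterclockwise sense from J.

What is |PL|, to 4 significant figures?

37.48

P is at the origin; P and V share the same y with |PV| = 39.0 and V on the −x side, so V = (-39.00, 0.000). Tangency of A1 to PV means the radius CV is perpendicular to PV, so C = V + (0, 10.7) = (-39.00, 10.70). On A1, V sits at bearing -90° from C; a 55° counterclockwise sweep puts J at bearing -35°, so J = C + 10.7·(cos -35°, sin -35°) = (-30.24, 4.563). A1 meets JL tangentially, so CJ is at right angles to JL, so JL runs along (−sin -35°, cos -35°); with |JL| = 39.2, L = (-7.751, 36.67). Then |PL| = |L − P| = 37.48.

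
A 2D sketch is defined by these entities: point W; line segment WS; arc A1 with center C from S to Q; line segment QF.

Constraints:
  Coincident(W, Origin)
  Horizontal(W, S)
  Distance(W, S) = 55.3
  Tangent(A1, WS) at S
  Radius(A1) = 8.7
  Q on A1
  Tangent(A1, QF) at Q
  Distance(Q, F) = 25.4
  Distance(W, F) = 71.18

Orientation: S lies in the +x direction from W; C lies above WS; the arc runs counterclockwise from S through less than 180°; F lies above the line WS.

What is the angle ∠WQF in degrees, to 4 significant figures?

94.22°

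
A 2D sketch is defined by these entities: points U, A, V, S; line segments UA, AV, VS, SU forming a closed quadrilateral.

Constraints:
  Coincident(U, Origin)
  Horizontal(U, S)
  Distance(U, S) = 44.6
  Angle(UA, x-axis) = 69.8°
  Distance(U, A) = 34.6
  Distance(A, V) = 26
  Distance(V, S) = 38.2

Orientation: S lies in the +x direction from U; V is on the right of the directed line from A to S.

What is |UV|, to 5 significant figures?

9.8825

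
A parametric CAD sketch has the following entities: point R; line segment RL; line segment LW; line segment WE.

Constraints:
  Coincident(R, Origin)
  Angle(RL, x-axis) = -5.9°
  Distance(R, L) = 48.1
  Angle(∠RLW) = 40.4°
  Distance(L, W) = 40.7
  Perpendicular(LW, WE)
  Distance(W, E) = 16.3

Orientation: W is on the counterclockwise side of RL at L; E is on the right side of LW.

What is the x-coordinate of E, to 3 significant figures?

31.5

R is at the origin; RL runs at -5.9° with length 48.1, so L = 48.1·(cos -5.9°, sin -5.9°) = (47.8, -4.94). ∠RLW = 40.4°, so LW runs at -5.9° + (180° − 40.4°) = 134° from the x-axis; with |LW| = 40.7, W = L + 40.7·(cos 134°, sin 134°) = (19.7, 24.5). The perpendicularity gives WE at right angles to LW; with |WE| = 16.3 on the right of LW, E = W + 16.3·(0.723, 0.691) = (31.5, 35.7). So E.x = 31.5.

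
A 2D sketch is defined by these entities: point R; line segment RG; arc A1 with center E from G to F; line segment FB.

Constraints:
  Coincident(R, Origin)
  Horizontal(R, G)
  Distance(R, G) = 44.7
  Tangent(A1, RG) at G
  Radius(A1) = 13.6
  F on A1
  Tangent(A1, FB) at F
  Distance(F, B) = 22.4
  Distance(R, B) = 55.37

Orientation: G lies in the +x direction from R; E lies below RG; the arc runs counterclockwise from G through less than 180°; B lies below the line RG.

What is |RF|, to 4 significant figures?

36.58

Checks: |EF| = 13.60 ✓; ∠(EF, FB) = 90.00° ✓; |FB| = 22.40 ✓; |RB| = 55.37 ✓.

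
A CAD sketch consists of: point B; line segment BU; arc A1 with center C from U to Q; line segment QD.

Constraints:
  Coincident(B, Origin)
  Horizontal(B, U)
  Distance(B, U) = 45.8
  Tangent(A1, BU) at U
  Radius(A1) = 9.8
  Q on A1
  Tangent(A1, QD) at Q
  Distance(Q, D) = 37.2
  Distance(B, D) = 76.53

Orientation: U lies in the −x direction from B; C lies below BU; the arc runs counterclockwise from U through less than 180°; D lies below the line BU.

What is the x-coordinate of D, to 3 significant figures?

-62.2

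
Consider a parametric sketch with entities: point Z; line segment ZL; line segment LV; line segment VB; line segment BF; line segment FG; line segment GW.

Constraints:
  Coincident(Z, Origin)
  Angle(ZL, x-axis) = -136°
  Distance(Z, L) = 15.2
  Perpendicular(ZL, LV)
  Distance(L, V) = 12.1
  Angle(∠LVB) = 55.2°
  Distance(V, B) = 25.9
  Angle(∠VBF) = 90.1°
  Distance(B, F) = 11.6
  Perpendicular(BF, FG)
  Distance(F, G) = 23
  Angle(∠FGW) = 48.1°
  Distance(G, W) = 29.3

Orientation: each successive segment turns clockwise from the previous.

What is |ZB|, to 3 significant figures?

6.63

The perpendicularity gives LV at right angles to ZL, so LV runs at 134°; with |LV| = 12.1, V = (-19.3, -1.85). ∠LVB = 55.2° gives VB at 9.20° from the x-axis; with |VB| = 25.9, B = (6.23, 2.29). Then |ZB| = |B − Z| = 6.63.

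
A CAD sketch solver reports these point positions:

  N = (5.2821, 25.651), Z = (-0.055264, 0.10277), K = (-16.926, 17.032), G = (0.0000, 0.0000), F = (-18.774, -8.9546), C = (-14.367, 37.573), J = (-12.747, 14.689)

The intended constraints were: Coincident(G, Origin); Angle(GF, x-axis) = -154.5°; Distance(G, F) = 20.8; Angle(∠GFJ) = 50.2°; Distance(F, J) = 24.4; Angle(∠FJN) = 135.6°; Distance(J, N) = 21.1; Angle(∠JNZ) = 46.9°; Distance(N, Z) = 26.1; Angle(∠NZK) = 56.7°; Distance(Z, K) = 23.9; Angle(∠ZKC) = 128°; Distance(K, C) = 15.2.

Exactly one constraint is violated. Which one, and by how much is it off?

Distance(K, C) = 15.2 — off by 5.50.

G = (0.00, 0.00) ✓; GF at -154.5° ✓; |GF| = 20.80 ✓; ∠GFJ = 50.20° ✓; |FJ| = 24.40 ✓; ∠FJN = 135.6° ✓; |JN| = 21.10 ✓; ∠JNZ = 46.90° ✓; |NZ| = 26.10 ✓; ∠NZK = 56.70° ✓; |ZK| = 23.90 ✓; ∠ZKC = 128.0° ✓; |KC| = 20.70 ✗.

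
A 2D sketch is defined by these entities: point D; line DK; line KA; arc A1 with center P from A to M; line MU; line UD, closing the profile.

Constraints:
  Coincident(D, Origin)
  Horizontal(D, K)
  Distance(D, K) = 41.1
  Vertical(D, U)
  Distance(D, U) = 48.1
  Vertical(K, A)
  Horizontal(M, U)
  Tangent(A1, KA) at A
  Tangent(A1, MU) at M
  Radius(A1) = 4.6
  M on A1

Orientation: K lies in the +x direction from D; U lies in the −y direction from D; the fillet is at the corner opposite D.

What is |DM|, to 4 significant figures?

60.38

The virtual corner opposite D is at (41.10, -48.10). Since A1 is tangent to KA there, PA ⟂ KA and since A1 is tangent to MU there, PM ⟂ MU, with radius 4.6, so the center P sits 4.6 in from both sides at P = (36.50, -43.50). That places the tangent points at A = (41.10, -43.50) on KA and M = (36.50, -48.10) on MU. Then |DM| = |M − D| = 60.38.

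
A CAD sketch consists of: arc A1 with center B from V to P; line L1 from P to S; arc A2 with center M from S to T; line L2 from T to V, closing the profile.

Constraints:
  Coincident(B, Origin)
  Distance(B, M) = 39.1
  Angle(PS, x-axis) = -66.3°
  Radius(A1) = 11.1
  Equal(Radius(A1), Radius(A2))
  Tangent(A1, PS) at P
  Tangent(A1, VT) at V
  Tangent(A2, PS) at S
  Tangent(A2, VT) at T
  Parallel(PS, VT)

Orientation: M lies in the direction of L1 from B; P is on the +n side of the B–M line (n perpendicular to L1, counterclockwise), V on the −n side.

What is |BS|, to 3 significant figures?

40.6

The slot axis is L1's direction at -66.3°, so u = (cos -66.3°, sin -66.3°) = (0.402, -0.916) and n = (−sin -66.3°, cos -66.3°) = (0.916, 0.402). B is at the origin and M lies 39.1 along u from B, so M = 39.1·u = (15.7, -35.8). Tangency of A1 to both parallel lines with radius 11.1 puts P and V at B ± 11.1·n: P = (10.2, 4.46), V = (-10.2, -4.46). Equal radii place S and T the same way about M: S = M + 11.1·n = (25.9, -31.3), T = M − 11.1·n = (5.55, -40.3). Then |BS| = |S − B| = 40.6.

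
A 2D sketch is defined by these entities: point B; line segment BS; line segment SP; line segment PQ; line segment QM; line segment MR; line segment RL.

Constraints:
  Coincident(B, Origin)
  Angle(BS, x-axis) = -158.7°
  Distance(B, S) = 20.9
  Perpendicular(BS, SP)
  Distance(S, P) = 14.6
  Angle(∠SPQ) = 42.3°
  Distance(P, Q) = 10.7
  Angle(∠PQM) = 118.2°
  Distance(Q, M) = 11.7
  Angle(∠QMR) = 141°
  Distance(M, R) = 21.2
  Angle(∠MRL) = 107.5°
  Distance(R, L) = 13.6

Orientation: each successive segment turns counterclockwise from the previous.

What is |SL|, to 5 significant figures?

25.873

∠QMR = 141.0° gives MR at 169.80° from the x-axis; with |MR| = 21.2, R = (-38.844, 1.4057). ∠MRL = 107.5° gives RL at -117.70° from the x-axis; with |RL| = 13.6, L = (-45.166, -10.636). Then |SL| = |L − S| = 25.873.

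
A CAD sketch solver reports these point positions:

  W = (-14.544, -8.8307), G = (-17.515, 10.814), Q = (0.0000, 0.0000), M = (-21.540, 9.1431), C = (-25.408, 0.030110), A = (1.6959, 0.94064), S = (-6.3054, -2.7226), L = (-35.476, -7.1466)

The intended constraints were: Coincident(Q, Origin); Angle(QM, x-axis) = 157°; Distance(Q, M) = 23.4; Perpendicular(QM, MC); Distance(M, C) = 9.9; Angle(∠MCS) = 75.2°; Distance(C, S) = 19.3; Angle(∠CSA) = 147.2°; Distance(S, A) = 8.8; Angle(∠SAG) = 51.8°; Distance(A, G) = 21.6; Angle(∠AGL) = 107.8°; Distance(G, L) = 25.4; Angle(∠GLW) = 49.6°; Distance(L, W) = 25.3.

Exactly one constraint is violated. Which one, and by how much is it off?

Distance(L, W) = 25.3 — off by 4.30.

Q = (0.00, 0.00) ✓; QM at 157.0° ✓; |QM| = 23.40 ✓; ∠(QM, MC) = 90.00° ✓; |MC| = 9.900 ✓; ∠MCS = 75.20° ✓; |CS| = 19.30 ✓; ∠CSA = 147.2° ✓; |SA| = 8.800 ✓; ∠SAG = 51.80° ✓; |AG| = 21.60 ✓; ∠AGL = 107.8° ✓; |GL| = 25.40 ✓; ∠GLW = 49.60° ✓; |LW| = 21.00 ✗.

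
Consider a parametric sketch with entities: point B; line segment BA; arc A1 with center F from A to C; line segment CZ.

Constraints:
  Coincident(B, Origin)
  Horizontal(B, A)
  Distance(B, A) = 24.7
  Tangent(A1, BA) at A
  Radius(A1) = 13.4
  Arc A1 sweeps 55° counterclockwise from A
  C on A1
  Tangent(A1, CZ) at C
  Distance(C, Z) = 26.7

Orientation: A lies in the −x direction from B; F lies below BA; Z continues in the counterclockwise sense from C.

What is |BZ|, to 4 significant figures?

57.97

B is at the origin; BA is horizontal with |BA| = 24.7 and A on the −x side, so A = (-24.70, 0.000). Tangency of A1 to BA means the radius FA is perpendicular to BA, so F = A + (0, -13.4) = (-24.70, -13.40). On A1, A sits at bearing 90° from F; a 55° counterclockwise sweep puts C at bearing 145°, so C = F + 13.4·(cos 145°, sin 145°) = (-35.68, -5.714). Tangency of A1 to CZ means the radius FC is perpendicular to CZ, so CZ runs along (−sin 145°, cos 145°); with |CZ| = 26.7, Z = (-50.99, -27.59). Then |BZ| = |Z − B| = 57.97.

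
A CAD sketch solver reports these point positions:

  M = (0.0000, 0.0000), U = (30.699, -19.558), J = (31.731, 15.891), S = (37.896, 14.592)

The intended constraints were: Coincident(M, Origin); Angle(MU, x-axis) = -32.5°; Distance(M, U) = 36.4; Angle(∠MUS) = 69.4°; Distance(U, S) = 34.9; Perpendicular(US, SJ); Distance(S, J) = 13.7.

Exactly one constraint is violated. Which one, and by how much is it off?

Distance(S, J) = 13.7 — off by 7.40.

M = (0.00, 0.00) ✓; MU at -32.50° ✓; |MU| = 36.40 ✓; ∠MUS = 69.40° ✓; |US| = 34.90 ✓; ∠(US, SJ) = 90.00° ✓; |SJ| = 6.300 ✗.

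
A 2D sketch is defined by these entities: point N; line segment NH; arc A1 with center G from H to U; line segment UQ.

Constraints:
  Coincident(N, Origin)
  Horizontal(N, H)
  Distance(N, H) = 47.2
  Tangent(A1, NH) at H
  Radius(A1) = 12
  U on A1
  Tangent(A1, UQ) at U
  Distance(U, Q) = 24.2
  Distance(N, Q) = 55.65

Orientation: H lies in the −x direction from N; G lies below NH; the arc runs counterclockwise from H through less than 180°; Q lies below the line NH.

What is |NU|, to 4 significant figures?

59.68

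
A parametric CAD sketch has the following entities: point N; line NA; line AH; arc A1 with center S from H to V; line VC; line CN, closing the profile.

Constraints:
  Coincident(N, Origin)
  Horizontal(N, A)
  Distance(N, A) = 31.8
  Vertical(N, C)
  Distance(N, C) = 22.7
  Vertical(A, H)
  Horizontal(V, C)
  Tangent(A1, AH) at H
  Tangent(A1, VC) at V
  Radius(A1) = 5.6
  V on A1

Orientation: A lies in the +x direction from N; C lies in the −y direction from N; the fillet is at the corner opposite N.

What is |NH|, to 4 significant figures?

36.11

The virtual corner opposite N is at (31.80, -22.70). A1 meets AH tangentially, so SH is at right angles to AH and A1 meets VC tangentially, so SV is at right angles to VC, with radius 5.6, so the center S sits 5.6 in from both sides at S = (26.20, -17.10). That places the tangent points at H = (31.80, -17.10) on AH and V = (26.20, -22.70) on VC. Then |NH| = |H − N| = 36.11.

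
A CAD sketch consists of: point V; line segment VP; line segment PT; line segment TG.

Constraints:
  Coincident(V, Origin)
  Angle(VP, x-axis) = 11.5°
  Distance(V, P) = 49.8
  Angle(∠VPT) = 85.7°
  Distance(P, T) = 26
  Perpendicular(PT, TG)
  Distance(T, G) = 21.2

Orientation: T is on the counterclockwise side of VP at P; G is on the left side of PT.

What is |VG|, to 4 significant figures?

36.14

∠VPT = 85.7°, so PT runs at 11.5° + (180° − 85.7°) = 105.8° from the x-axis; with |PT| = 26.0, T = P + 26.0·(cos 105.8°, sin 105.8°) = (41.72, 34.95). PT is perpendicular to TG; with |TG| = 21.2 on the left of PT, G = T + 21.2·(-0.9622, -0.2723) = (21.32, 29.17). Then |VG| = |G − V| = 36.14.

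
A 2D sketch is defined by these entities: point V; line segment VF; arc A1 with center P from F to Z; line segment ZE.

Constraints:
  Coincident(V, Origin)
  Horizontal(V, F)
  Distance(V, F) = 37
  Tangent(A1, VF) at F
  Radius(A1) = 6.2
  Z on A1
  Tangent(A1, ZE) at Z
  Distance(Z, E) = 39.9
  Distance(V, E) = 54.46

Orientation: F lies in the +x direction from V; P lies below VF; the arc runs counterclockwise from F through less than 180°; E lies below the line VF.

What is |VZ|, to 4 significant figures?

31.38

V is at the origin; VF is horizontal with |VF| = 37.0 and F on the +x side, so F = (37.00, 0.000). The tangent condition forces PF to be normal to VF, so P = F + (0, -6.2) = (37.00, -6.200). Since PZ ⟂ ZE (tangency), |PE| = √(6.2² + 39.9²) = 40.38 regardless of where Z sits on A1. So E lies on both circle(V, 54.46) and circle(P, 40.38); the below-VF intersection is E = (29.38, -45.85). Z is the foot of the tangent from E: Z = (30.80, -5.979).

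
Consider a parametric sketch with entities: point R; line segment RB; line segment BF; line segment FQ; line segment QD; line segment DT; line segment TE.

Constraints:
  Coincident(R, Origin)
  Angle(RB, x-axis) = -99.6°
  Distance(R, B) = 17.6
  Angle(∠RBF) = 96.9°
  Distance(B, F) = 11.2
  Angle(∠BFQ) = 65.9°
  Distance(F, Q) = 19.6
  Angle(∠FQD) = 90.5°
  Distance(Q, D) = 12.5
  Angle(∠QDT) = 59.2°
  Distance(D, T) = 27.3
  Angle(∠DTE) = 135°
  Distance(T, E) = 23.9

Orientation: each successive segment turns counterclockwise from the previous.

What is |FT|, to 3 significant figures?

4.07

∠FQD = 90.5° gives QD at -173° from the x-axis; with |QD| = 12.5, D = (-7.19, -2.65). ∠QDT = 59.2° gives DT at -52.1° from the x-axis; with |DT| = 27.3, T = (9.58, -24.2). Then |FT| = |T − F| = 4.07.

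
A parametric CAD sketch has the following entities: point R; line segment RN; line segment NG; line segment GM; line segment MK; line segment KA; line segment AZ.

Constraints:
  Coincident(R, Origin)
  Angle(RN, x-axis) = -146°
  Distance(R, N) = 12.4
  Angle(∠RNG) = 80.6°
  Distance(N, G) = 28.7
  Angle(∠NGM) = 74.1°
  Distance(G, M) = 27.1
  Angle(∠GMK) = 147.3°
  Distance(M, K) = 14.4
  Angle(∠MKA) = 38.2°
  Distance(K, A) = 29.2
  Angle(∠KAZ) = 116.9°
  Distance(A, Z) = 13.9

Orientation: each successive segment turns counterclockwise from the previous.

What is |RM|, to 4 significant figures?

23.70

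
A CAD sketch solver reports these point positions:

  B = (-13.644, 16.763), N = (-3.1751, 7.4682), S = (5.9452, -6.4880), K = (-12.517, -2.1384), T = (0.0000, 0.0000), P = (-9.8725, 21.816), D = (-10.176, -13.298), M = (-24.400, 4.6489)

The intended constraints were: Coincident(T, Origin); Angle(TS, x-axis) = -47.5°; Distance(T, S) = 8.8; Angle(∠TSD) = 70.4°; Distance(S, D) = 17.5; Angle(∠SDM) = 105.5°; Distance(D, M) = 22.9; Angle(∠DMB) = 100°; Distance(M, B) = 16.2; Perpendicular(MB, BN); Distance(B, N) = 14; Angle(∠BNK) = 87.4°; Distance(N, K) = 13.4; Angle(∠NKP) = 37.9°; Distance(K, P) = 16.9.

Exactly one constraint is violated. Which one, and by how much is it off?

Distance(K, P) = 16.9 — off by 7.20.

T = (0.00, 0.00) ✓; TS at -47.50° ✓; |TS| = 8.800 ✓; ∠TSD = 70.40° ✓; |SD| = 17.50 ✓; ∠SDM = 105.5° ✓; |DM| = 22.90 ✓; ∠DMB = 100.0° ✓; |MB| = 16.20 ✓; ∠(MB, BN) = 90.00° ✓; |BN| = 14.00 ✓; ∠BNK = 87.40° ✓; |NK| = 13.40 ✓; ∠NKP = 37.90° ✓; |KP| = 24.10 ✗.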